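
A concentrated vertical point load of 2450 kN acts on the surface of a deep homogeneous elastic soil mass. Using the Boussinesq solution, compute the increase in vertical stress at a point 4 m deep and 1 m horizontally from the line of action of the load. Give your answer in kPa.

Δσ_z ≈ 62.8 kPa

Boussinesq vertical stress below a point load on an elastic half-space:
Δσ_z = 3P/(2πz²) · [1 + (r/z)²]^(−5/2)
r/z = 1/4 = 0.25; [1+(r/z)²]^(−5/2) = 0.85936.
Δσ_z = 3×2450/(2π×4²) × 0.85936 = 73.112 × 0.85936 = 62.83 kPa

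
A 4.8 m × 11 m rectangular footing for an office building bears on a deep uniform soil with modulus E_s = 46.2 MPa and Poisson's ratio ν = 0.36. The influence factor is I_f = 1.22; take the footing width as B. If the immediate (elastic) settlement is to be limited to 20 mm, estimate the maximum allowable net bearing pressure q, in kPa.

E_s = 46.2 MPa = 46200 kPa.
S_e = q·B·(1−ν²)/E_s · I_f  ⇒  q = S_e·E_s / (B·(1−ν²)·I_f).
q = 0.02 × 46200 / (4.8 × 0.8704 × 1.22) = 181.3 kPa

q ≈ 181 kPa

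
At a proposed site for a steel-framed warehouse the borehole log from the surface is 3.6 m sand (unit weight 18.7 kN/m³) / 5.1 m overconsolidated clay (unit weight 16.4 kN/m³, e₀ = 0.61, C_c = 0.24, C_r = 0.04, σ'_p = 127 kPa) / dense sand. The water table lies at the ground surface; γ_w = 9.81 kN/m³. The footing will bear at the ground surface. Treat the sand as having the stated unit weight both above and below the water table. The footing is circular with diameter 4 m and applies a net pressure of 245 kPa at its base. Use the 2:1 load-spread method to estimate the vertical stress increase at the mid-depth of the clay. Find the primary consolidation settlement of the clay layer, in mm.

Mid-depth of clay below the ground surface: z = 3.6 + 5.1/2 = 6.15 m.
Total vertical stress at mid-clay: σ_v = 18.7×3.6 + 16.4×2.55 = 109.14 kPa.
Pore pressure: u = 9.81×(6.15 − 0) = 60.332 kPa.
Initial effective stress: σ'_0 = σ_v − u = 109.14 − 60.332 = 48.808 kPa.
Stress increase at mid-clay by the 2:1 spreading method:
Δσ ≈ qD²/(D+z)² = 245×4²/(4+6.15)² = 38.05 kPa
Final effective stress: σ'_f = 48.808 + 38.05 = 86.858 kPa.
σ'_f = 86.858 ≤ σ'_p = 127 kPa, so the clay remains overconsolidated and only the recompression index applies:
S_c = C_r·H/(1+e₀)·log₁₀(σ'_f/σ'_0) = 0.04×5.1/1.61×log₁₀(86.858/48.808)
    = 0.12671 × 0.25032 = 0.03172 m

S_c ≈ 31.7 mm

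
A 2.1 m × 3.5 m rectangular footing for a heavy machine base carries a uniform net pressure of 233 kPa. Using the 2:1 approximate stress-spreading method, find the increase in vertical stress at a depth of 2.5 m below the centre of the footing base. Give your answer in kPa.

Δσ_z ≈ 62 kPa

By the 2:1 method the load spreads at 1 horizontal : 2 vertical, so at depth z the loaded area has grown by z in each plan dimension:
Δσ = qBL/((B+z)(L+z)) = 233×2.1×3.5/((2.1+2.5)(3.5+2.5)) = 62.049 kPa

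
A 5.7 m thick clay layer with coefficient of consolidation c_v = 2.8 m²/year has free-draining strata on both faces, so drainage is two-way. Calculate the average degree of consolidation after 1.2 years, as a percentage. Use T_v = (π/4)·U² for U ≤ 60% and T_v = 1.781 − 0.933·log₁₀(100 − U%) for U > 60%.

Drainage path length: H_d = H/2 = 2.85 m (double drainage).
T_v = c_v·t/H_d² = 2.8×1.2/2.85² = 0.41367.
T_v = 0.41367 corresponds to the U > 60% branch:
U = 1 − 10^((1.781 − T_v)/0.933)/100 = 0.7079

U ≈ 70.8 %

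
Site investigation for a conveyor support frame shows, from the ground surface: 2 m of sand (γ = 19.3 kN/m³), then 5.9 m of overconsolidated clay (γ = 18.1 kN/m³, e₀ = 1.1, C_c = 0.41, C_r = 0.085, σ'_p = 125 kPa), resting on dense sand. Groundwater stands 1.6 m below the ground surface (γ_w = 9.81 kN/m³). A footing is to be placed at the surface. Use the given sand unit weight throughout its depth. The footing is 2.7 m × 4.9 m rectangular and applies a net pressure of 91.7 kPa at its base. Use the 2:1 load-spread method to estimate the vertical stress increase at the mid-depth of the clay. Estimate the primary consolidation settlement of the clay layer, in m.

Mid-depth of clay below the ground surface: z = 2 + 5.9/2 = 4.95 m.
Total vertical stress at mid-clay: σ_v = 19.3×2 + 18.1×2.95 = 91.995 kPa.
Pore pressure: u = 9.81×(4.95 − 1.6) = 32.864 kPa.
Initial effective stress: σ'_0 = σ_v − u = 91.995 − 32.864 = 59.131 kPa.
Stress increase at mid-clay by the 2:1 spreading method:
Δσ = qBL/((B+z)(L+z)) = 91.7×2.7×4.9/((2.7+4.95)(4.9+4.95)) = 16.1 kPa
Final effective stress: σ'_f = 59.131 + 16.1 = 75.231 kPa.
σ'_f = 75.231 ≤ σ'_p = 125 kPa, so the clay remains overconsolidated and only the recompression index applies:
S_c = C_r·H/(1+e₀)·log₁₀(σ'_f/σ'_0) = 0.085×5.9/2.1×log₁₀(75.231/59.131)
    = 0.23881 × 0.10458 = 0.02497 m

S_c ≈ 0.025 m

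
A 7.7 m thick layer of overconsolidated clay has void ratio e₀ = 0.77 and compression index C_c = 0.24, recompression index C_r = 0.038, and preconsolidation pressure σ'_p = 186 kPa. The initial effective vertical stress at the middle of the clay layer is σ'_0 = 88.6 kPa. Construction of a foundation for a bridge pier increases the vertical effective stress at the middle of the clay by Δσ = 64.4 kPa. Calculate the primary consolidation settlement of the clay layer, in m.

Final effective stress: σ'_f = 88.6 + 64.4 = 153 kPa.
σ'_f = 153 ≤ σ'_p = 186 kPa, so the clay remains overconsolidated and only the recompression index applies:
S_c = C_r·H/(1+e₀)·log₁₀(σ'_f/σ'_0) = 0.038×7.7/1.77×log₁₀(153/88.6)
    = 0.16531 × 0.23726 = 0.03922 m

S_c ≈ 0.0392 m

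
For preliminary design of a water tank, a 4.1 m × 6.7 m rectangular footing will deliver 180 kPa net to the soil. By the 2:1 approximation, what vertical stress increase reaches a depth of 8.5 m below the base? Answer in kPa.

By the 2:1 method the load spreads at 1 horizontal : 2 vertical, so at depth z the loaded area has grown by z in each plan dimension:
Δσ = qBL/((B+z)(L+z)) = 180×4.1×6.7/((4.1+8.5)(6.7+8.5)) = 25.818 kPa

Δσ_z ≈ 25.8 kPa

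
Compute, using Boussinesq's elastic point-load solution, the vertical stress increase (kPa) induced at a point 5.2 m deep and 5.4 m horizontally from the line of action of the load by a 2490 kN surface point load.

Δσ_z ≈ 7.06 kPa

Boussinesq vertical stress below a point load on an elastic half-space:
Δσ_z = 3P/(2πz²) · [1 + (r/z)²]^(−5/2)
r/z = 5.4/5.2 = 1.0385; [1+(r/z)²]^(−5/2) = 0.16057.
Δσ_z = 3×2490/(2π×5.2²) × 0.16057 = 43.968 × 0.16057 = 7.06 kPa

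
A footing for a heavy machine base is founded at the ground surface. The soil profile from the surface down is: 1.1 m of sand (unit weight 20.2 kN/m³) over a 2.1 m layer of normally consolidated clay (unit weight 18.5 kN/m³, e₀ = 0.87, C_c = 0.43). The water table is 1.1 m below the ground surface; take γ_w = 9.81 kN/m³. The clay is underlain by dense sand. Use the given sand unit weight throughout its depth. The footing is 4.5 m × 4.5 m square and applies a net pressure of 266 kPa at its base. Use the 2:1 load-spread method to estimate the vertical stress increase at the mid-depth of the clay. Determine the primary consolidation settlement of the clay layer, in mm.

S_c ≈ 333 mm

Mid-depth of clay below the ground surface: z = 1.1 + 2.1/2 = 2.15 m.
Total vertical stress at mid-clay: σ_v = 20.2×1.1 + 18.5×1.05 = 41.645 kPa.
Pore pressure: u = 9.81×(2.15 − 1.1) = 10.301 kPa.
Initial effective stress: σ'_0 = σ_v − u = 41.645 − 10.301 = 31.344 kPa.
Stress increase at mid-clay by the 2:1 spreading method:
Δσ = qBL/((B+z)(L+z)) = 266×4.5×4.5/((4.5+2.15)(4.5+2.15)) = 121.8 kPa
Final effective stress: σ'_f = σ'_0 + Δσ = 31.344 + 121.8 = 153.14 kPa.
Normally consolidated clay, so the full stress increment lies on the virgin compression line:
S_c = C_c·H/(1+e₀)·log₁₀(σ'_f/σ'_0) = 0.43×2.1/(1+0.87)×log₁₀(153.14/31.344)
    = 0.48289 × 0.68893 = 0.3327 m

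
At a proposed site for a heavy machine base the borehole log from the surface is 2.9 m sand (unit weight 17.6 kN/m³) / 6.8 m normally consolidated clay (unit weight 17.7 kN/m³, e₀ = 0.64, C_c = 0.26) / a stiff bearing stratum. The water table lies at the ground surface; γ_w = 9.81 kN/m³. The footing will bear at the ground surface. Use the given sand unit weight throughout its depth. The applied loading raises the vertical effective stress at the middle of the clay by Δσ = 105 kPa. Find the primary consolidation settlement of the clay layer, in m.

Mid-depth of clay below the ground surface: z = 2.9 + 6.8/2 = 6.3 m.
Total vertical stress at mid-clay: σ_v = 17.6×2.9 + 17.7×3.4 = 111.22 kPa.
Pore pressure: u = 9.81×(6.3 − 0) = 61.803 kPa.
Initial effective stress: σ'_0 = σ_v − u = 111.22 − 61.803 = 49.417 kPa.
Final effective stress: σ'_f = σ'_0 + Δσ = 49.417 + 105 = 154.42 kPa.
Normally consolidated clay, so the full stress increment lies on the virgin compression line:
S_c = C_c·H/(1+e₀)·log₁₀(σ'_f/σ'_0) = 0.26×6.8/(1+0.64)×log₁₀(154.42/49.417)
    = 1.078 × 0.49483 = 0.5334 m

S_c ≈ 0.533 m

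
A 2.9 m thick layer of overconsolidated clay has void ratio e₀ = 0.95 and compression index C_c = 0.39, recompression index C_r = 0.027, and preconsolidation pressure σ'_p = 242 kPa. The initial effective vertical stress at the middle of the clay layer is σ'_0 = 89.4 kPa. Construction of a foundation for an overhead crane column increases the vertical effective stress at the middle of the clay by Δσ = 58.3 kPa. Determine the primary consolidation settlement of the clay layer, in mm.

Final effective stress: σ'_f = 89.4 + 58.3 = 147.7 kPa.
σ'_f = 147.7 ≤ σ'_p = 242 kPa, so the clay remains overconsolidated and only the recompression index applies:
S_c = C_r·H/(1+e₀)·log₁₀(σ'_f/σ'_0) = 0.027×2.9/1.95×log₁₀(147.7/89.4)
    = 0.040154 × 0.21804 = 0.008755 m

S_c ≈ 8.76 mm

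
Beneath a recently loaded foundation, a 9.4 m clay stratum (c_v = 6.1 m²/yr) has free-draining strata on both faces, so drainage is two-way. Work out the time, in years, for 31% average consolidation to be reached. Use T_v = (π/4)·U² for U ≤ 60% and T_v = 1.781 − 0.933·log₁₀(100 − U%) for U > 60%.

Drainage path length: H_d = H/2 = 4.7 m (double drainage).
U ≤ 60%: T_v = (π/4)·U² = (π/4)×0.31² = 0.075477.
t = T_v·H_d²/c_v = 0.075477×4.7²/6.1 = 0.2733 years.

t ≈ 0.273 years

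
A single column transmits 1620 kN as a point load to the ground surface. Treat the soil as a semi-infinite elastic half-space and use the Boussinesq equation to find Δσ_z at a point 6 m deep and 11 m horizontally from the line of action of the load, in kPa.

Δσ_z ≈ 0.541 kPa

Boussinesq vertical stress below a point load on an elastic half-space:
Δσ_z = 3P/(2πz²) · [1 + (r/z)²]^(−5/2)
r/z = 11/6 = 1.8333; [1+(r/z)²]^(−5/2) = 0.025177.
Δσ_z = 3×1620/(2π×6²) × 0.025177 = 21.486 × 0.025177 = 0.541 kPa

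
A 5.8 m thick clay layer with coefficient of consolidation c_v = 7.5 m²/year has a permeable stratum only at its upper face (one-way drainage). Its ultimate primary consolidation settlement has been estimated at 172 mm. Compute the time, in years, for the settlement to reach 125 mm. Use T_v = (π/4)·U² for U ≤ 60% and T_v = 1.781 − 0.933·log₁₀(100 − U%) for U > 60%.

t ≈ 1.98 years

Drainage path length: H_d = H = 5.8 m (single drainage).
U = S(t)/S_ult = 125/172 = 0.7267.
U > 60%: T_v = 1.781 − 0.933·log₁₀(100 − 72.674) = 0.44068.
t = T_v·H_d²/c_v = 0.44068×5.8²/7.5 = 1.977 years.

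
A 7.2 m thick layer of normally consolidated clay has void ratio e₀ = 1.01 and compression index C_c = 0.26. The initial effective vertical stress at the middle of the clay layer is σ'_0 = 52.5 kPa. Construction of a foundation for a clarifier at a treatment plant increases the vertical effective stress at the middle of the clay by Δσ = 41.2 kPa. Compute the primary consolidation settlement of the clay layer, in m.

S_c ≈ 0.234 m

Final effective stress: σ'_f = σ'_0 + Δσ = 52.5 + 41.2 = 93.7 kPa.
Normally consolidated clay, so the full stress increment lies on the virgin compression line:
S_c = C_c·H/(1+e₀)·log₁₀(σ'_f/σ'_0) = 0.26×7.2/(1+1.01)×log₁₀(93.7/52.5)
    = 0.93134 × 0.25158 = 0.2343 m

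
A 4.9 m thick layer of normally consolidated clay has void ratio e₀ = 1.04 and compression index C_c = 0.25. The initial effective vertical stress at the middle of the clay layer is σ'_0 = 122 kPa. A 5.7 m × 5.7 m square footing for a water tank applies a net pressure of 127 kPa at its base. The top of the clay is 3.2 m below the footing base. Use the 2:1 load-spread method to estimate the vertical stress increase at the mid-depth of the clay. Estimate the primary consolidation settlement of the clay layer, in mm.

S_c ≈ 60.8 mm

Mid-depth of clay below the footing base: z = 3.2 + 4.9/2 = 5.65 m.
Stress increase at mid-clay by the 2:1 spreading method:
Δσ = qBL/((B+z)(L+z)) = 127×5.7×5.7/((5.7+5.65)(5.7+5.65)) = 32.03 kPa
Final effective stress: σ'_f = σ'_0 + Δσ = 122 + 32.03 = 154.03 kPa.
Normally consolidated clay, so the full stress increment lies on the virgin compression line:
S_c = C_c·H/(1+e₀)·log₁₀(σ'_f/σ'_0) = 0.25×4.9/(1+1.04)×log₁₀(154.03/122)
    = 0.60049 × 0.10125 = 0.0608 m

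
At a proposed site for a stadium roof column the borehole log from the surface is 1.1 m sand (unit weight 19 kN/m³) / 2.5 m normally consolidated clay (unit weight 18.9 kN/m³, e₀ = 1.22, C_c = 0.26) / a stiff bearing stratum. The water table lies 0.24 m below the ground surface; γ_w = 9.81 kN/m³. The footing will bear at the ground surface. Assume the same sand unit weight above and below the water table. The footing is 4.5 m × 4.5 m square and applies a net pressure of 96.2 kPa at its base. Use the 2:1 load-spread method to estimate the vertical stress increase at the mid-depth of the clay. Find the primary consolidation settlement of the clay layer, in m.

S_c ≈ 0.128 m

Mid-depth of clay below the ground surface: z = 1.1 + 2.5/2 = 2.35 m.
Total vertical stress at mid-clay: σ_v = 19×1.1 + 18.9×1.25 = 44.525 kPa.
Pore pressure: u = 9.81×(2.35 − 0.24) = 20.699 kPa.
Initial effective stress: σ'_0 = σ_v − u = 44.525 − 20.699 = 23.826 kPa.
Stress increase at mid-clay by the 2:1 spreading method:
Δσ = qBL/((B+z)(L+z)) = 96.2×4.5×4.5/((4.5+2.35)(4.5+2.35)) = 41.516 kPa
Final effective stress: σ'_f = σ'_0 + Δσ = 23.826 + 41.516 = 65.342 kPa.
Normally consolidated clay, so the full stress increment lies on the virgin compression line:
S_c = C_c·H/(1+e₀)·log₁₀(σ'_f/σ'_0) = 0.26×2.5/(1+1.22)×log₁₀(65.342/23.826)
    = 0.29279 × 0.43814 = 0.1283 m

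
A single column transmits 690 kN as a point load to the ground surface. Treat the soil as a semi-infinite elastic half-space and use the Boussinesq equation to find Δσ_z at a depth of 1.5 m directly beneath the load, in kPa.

Δσ_z ≈ 146 kPa

Boussinesq vertical stress below a point load on an elastic half-space:
Δσ_z = 3P/(2πz²) · [1 + (r/z)²]^(−5/2)
r/z = 0/1.5 = 0; [1+(r/z)²]^(−5/2) = 1.
Δσ_z = 3×690/(2π×1.5²) × 1 = 146.42 × 1 = 146.4 kPa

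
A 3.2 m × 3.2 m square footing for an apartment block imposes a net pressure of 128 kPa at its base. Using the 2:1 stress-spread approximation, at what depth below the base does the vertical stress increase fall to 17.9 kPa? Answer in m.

2:1 spreading — at depth z the loaded area has grown by z in each plan dimension:
qB²/(B+z)² = Δσ_z ⇒ z = B(√(q/Δσ_z) − 1) = 3.2×(√(128/17.9) − 1) = 5.357 m

z ≈ 5.36 m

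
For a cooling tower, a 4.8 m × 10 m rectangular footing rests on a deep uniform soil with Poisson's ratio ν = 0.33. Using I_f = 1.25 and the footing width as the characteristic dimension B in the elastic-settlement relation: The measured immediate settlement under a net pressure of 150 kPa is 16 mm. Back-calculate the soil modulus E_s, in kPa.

S_e = q·B·(1−ν²)/E_s · I_f  ⇒  E_s = q·B·(1−ν²)·I_f / S_e.
E_s = 150 × 4.8 × 0.8911 × 1.25 / 0.016 = 50120 kPa

E_s ≈ 50100 kPa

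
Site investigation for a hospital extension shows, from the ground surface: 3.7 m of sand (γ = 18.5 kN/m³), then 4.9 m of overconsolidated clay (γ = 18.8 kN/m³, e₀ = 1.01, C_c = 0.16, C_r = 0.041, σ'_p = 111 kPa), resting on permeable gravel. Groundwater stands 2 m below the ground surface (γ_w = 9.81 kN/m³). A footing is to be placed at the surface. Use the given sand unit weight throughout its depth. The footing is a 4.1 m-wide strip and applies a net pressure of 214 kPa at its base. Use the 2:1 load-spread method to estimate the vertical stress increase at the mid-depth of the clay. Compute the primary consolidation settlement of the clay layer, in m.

Mid-depth of clay below the ground surface: z = 3.7 + 4.9/2 = 6.15 m.
Total vertical stress at mid-clay: σ_v = 18.5×3.7 + 18.8×2.45 = 114.51 kPa.
Pore pressure: u = 9.81×(6.15 − 2) = 40.712 kPa.
Initial effective stress: σ'_0 = σ_v − u = 114.51 − 40.712 = 73.798 kPa.
Stress increase at mid-clay by the 2:1 spreading method:
Δσ = qB/(B+z) = 214×4.1/(4.1+6.15) = 85.6 kPa
Final effective stress: σ'_f = 73.798 + 85.6 = 159.4 kPa.
σ'_f = 159.4 > σ'_p = 111 kPa, so the stress path crosses the preconsolidation pressure — recompression up to σ'_p, then virgin compression beyond:
S_c = H/(1+e₀)·[C_r·log₁₀(σ'_p/σ'_0) + C_c·log₁₀(σ'_f/σ'_p)]
    = 4.9/2.01 × [0.041×log₁₀(111/73.798) + 0.16×log₁₀(159.4/111)]
    = 2.4378 × [0.0072684 + 0.025146] = 0.07902 m

S_c ≈ 0.079 m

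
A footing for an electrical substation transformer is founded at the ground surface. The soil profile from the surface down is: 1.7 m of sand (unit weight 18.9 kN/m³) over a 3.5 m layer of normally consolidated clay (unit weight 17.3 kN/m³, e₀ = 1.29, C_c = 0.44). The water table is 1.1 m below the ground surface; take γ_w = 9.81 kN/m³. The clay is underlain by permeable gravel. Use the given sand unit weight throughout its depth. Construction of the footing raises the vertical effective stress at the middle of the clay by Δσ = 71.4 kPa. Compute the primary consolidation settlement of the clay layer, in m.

S_c ≈ 0.302 m

Mid-depth of clay below the ground surface: z = 1.7 + 3.5/2 = 3.45 m.
Total vertical stress at mid-clay: σ_v = 18.9×1.7 + 17.3×1.75 = 62.405 kPa.
Pore pressure: u = 9.81×(3.45 − 1.1) = 23.054 kPa.
Initial effective stress: σ'_0 = σ_v − u = 62.405 − 23.054 = 39.351 kPa.
Final effective stress: σ'_f = σ'_0 + Δσ = 39.351 + 71.4 = 110.75 kPa.
Normally consolidated clay, so the full stress increment lies on the virgin compression line:
S_c = C_c·H/(1+e₀)·log₁₀(σ'_f/σ'_0) = 0.44×3.5/(1+1.29)×log₁₀(110.75/39.351)
    = 0.67249 × 0.44939 = 0.3022 m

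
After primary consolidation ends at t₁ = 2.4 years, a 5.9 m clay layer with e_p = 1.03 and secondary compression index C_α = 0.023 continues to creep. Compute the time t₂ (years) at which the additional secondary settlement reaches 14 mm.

t₂ ≈ 3.89 years

S_s = C_α·H/(1+e_p)·log₁₀(t₂/t₁) ⇒ log₁₀(t₂/t₁) = S_s·(1+e_p)/(C_α·H).
log₁₀(t₂/t₁) = 0.014 × (1+1.03) / (0.023×5.9) = 0.2094
t₂ = t₁ × 10^0.2094 = 2.4 × 1.62 = 3.887 years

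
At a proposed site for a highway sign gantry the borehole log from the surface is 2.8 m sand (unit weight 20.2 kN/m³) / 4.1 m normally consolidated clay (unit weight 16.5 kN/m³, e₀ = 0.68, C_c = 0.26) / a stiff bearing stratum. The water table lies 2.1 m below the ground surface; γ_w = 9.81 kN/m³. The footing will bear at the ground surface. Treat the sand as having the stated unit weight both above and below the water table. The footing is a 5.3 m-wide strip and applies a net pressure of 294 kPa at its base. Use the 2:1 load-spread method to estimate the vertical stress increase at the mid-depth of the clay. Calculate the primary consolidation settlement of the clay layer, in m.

Mid-depth of clay below the ground surface: z = 2.8 + 4.1/2 = 4.85 m.
Total vertical stress at mid-clay: σ_v = 20.2×2.8 + 16.5×2.05 = 90.385 kPa.
Pore pressure: u = 9.81×(4.85 − 2.1) = 26.978 kPa.
Initial effective stress: σ'_0 = σ_v − u = 90.385 − 26.978 = 63.407 kPa.
Stress increase at mid-clay by the 2:1 spreading method:
Δσ = qB/(B+z) = 294×5.3/(5.3+4.85) = 153.52 kPa
Final effective stress: σ'_f = σ'_0 + Δσ = 63.407 + 153.52 = 216.93 kPa.
Normally consolidated clay, so the full stress increment lies on the virgin compression line:
S_c = C_c·H/(1+e₀)·log₁₀(σ'_f/σ'_0) = 0.26×4.1/(1+0.68)×log₁₀(216.93/63.407)
    = 0.63452 × 0.53418 = 0.3389 m

S_c ≈ 0.339 m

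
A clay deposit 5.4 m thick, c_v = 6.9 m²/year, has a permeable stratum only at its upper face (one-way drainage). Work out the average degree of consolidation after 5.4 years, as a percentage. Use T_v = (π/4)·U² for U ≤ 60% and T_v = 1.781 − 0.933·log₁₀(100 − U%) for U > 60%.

U ≈ 96.5 %

Drainage path length: H_d = H = 5.4 m (single drainage).
T_v = c_v·t/H_d² = 6.9×5.4/5.4² = 1.2778.
T_v = 1.2778 corresponds to the U > 60% branch:
U = 1 − 10^((1.781 − T_v)/0.933)/100 = 0.9654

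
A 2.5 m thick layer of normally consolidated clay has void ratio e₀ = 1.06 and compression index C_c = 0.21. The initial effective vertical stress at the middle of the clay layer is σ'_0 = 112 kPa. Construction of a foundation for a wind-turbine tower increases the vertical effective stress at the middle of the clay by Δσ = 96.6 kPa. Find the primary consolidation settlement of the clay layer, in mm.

S_c ≈ 68.8 mm

Final effective stress: σ'_f = σ'_0 + Δσ = 112 + 96.6 = 208.6 kPa.
Normally consolidated clay, so the full stress increment lies on the virgin compression line:
S_c = C_c·H/(1+e₀)·log₁₀(σ'_f/σ'_0) = 0.21×2.5/(1+1.06)×log₁₀(208.6/112)
    = 0.25485 × 0.2701 = 0.06883 m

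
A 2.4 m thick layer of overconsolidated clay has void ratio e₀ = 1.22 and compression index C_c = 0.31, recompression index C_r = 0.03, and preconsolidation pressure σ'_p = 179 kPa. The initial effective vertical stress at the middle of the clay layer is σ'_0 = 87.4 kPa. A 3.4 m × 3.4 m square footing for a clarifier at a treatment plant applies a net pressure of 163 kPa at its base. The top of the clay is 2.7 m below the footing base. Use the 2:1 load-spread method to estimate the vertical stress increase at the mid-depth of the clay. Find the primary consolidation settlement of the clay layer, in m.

S_c ≈ 0.00479 m

Mid-depth of clay below the footing base: z = 2.7 + 2.4/2 = 3.9 m.
Stress increase at mid-clay by the 2:1 spreading method:
Δσ = qBL/((B+z)(L+z)) = 163×3.4×3.4/((3.4+3.9)(3.4+3.9)) = 35.359 kPa
Final effective stress: σ'_f = 87.4 + 35.359 = 122.76 kPa.
σ'_f = 122.76 ≤ σ'_p = 179 kPa, so the clay remains overconsolidated and only the recompression index applies:
S_c = C_r·H/(1+e₀)·log₁₀(σ'_f/σ'_0) = 0.03×2.4/2.22×log₁₀(122.76/87.4)
    = 0.032433 × 0.14755 = 0.004785 m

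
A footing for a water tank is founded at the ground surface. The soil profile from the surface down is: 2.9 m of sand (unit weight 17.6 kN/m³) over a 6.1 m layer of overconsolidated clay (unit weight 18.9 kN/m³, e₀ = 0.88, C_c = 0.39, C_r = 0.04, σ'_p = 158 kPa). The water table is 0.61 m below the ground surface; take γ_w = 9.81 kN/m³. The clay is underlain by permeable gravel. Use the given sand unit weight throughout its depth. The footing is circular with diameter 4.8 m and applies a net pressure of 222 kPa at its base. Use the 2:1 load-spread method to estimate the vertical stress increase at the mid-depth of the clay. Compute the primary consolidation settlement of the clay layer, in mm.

Mid-depth of clay below the ground surface: z = 2.9 + 6.1/2 = 5.95 m.
Total vertical stress at mid-clay: σ_v = 17.6×2.9 + 18.9×3.05 = 108.68 kPa.
Pore pressure: u = 9.81×(5.95 − 0.61) = 52.385 kPa.
Initial effective stress: σ'_0 = σ_v − u = 108.68 − 52.385 = 56.295 kPa.
Stress increase at mid-clay by the 2:1 spreading method:
Δσ ≈ qD²/(D+z)² = 222×4.8²/(4.8+5.95)² = 44.261 kPa
Final effective stress: σ'_f = 56.295 + 44.261 = 100.56 kPa.
σ'_f = 100.56 ≤ σ'_p = 158 kPa, so the clay remains overconsolidated and only the recompression index applies:
S_c = C_r·H/(1+e₀)·log₁₀(σ'_f/σ'_0) = 0.04×6.1/1.88×log₁₀(100.56/56.295)
    = 0.12979 × 0.25196 = 0.0327 m

S_c ≈ 32.7 mm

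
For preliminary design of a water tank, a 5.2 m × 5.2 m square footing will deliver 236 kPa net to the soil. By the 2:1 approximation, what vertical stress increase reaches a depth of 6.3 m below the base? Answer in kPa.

Δσ_z ≈ 48.3 kPa

By the 2:1 method the load spreads at 1 horizontal : 2 vertical, so at depth z the loaded area has grown by z in each plan dimension:
Δσ = qBL/((B+z)(L+z)) = 236×5.2×5.2/((5.2+6.3)(5.2+6.3)) = 48.253 kPa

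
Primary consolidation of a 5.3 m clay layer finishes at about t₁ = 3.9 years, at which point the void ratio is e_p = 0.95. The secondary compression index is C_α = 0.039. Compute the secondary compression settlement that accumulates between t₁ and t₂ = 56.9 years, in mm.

S_s ≈ 123 mm

Secondary compression: S_s = C_α·H/(1+e_p)·log₁₀(t₂/t₁)
S_s = 0.039×5.3/(1+0.95)×log₁₀(56.9/3.9)
    = 0.106 × 1.164 = 0.1234 m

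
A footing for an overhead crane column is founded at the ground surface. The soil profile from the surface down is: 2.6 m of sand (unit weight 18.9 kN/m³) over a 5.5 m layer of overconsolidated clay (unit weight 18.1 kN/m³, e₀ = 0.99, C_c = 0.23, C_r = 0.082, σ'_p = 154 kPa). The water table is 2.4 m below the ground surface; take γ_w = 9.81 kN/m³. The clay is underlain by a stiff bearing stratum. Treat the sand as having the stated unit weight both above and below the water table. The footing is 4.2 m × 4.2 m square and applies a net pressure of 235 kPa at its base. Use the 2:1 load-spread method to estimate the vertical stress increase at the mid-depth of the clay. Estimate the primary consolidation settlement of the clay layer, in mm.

S_c ≈ 49.3 mm

Mid-depth of clay below the ground surface: z = 2.6 + 5.5/2 = 5.35 m.
Total vertical stress at mid-clay: σ_v = 18.9×2.6 + 18.1×2.75 = 98.915 kPa.
Pore pressure: u = 9.81×(5.35 − 2.4) = 28.94 kPa.
Initial effective stress: σ'_0 = σ_v − u = 98.915 − 28.94 = 69.975 kPa.
Stress increase at mid-clay by the 2:1 spreading method:
Δσ = qBL/((B+z)(L+z)) = 235×4.2×4.2/((4.2+5.35)(4.2+5.35)) = 45.453 kPa
Final effective stress: σ'_f = 69.975 + 45.453 = 115.43 kPa.
σ'_f = 115.43 ≤ σ'_p = 154 kPa, so the clay remains overconsolidated and only the recompression index applies:
S_c = C_r·H/(1+e₀)·log₁₀(σ'_f/σ'_0) = 0.082×5.5/1.99×log₁₀(115.43/69.975)
    = 0.22663 × 0.21738 = 0.04927 m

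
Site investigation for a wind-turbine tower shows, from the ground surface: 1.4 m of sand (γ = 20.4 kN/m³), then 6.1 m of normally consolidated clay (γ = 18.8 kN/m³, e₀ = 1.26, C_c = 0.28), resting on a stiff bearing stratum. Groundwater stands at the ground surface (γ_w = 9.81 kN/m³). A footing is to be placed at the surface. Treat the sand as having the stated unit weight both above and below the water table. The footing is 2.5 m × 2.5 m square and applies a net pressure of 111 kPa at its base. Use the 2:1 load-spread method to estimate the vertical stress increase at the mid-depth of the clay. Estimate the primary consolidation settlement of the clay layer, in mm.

Mid-depth of clay below the ground surface: z = 1.4 + 6.1/2 = 4.45 m.
Total vertical stress at mid-clay: σ_v = 20.4×1.4 + 18.8×3.05 = 85.9 kPa.
Pore pressure: u = 9.81×(4.45 − 0) = 43.655 kPa.
Initial effective stress: σ'_0 = σ_v − u = 85.9 − 43.655 = 42.245 kPa.
Stress increase at mid-clay by the 2:1 spreading method:
Δσ = qBL/((B+z)(L+z)) = 111×2.5×2.5/((2.5+4.45)(2.5+4.45)) = 14.363 kPa
Final effective stress: σ'_f = σ'_0 + Δσ = 42.245 + 14.363 = 56.608 kPa.
Normally consolidated clay, so the full stress increment lies on the virgin compression line:
S_c = C_c·H/(1+e₀)·log₁₀(σ'_f/σ'_0) = 0.28×6.1/(1+1.26)×log₁₀(56.608/42.245)
    = 0.75575 × 0.1271 = 0.09606 m

S_c ≈ 96.1 mm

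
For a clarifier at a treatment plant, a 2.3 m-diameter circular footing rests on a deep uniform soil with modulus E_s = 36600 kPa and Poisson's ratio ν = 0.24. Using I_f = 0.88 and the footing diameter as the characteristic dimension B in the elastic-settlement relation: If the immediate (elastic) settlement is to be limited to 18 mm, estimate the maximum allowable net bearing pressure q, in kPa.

q ≈ 345 kPa

S_e = q·B·(1−ν²)/E_s · I_f  ⇒  q = S_e·E_s / (B·(1−ν²)·I_f).
q = 0.018 × 36600 / (2.3 × 0.9424 × 0.88) = 345.4 kPa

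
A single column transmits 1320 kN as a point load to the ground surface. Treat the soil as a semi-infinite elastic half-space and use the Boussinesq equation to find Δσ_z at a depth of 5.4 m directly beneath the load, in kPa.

Boussinesq vertical stress below a point load on an elastic half-space:
Δσ_z = 3P/(2πz²) · [1 + (r/z)²]^(−5/2)
r/z = 0/5.4 = 0; [1+(r/z)²]^(−5/2) = 1.
Δσ_z = 3×1320/(2π×5.4²) × 1 = 21.614 × 1 = 21.61 kPa

Δσ_z ≈ 21.6 kPa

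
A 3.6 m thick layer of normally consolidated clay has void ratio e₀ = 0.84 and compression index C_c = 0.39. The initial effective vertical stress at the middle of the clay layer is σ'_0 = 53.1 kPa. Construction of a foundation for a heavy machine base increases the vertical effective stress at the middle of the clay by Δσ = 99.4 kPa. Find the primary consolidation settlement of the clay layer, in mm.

S_c ≈ 350 mm

Final effective stress: σ'_f = σ'_0 + Δσ = 53.1 + 99.4 = 152.5 kPa.
Normally consolidated clay, so the full stress increment lies on the virgin compression line:
S_c = C_c·H/(1+e₀)·log₁₀(σ'_f/σ'_0) = 0.39×3.6/(1+0.84)×log₁₀(152.5/53.1)
    = 0.76304 × 0.45818 = 0.3496 m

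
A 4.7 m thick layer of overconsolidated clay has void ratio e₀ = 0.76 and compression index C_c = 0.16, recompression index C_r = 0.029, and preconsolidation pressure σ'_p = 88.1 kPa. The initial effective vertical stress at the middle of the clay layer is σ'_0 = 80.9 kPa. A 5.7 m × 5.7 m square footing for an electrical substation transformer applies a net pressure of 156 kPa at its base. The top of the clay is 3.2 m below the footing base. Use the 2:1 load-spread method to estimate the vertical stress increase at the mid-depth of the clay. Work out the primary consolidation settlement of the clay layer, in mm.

Mid-depth of clay below the footing base: z = 3.2 + 4.7/2 = 5.55 m.
Stress increase at mid-clay by the 2:1 spreading method:
Δσ = qBL/((B+z)(L+z)) = 156×5.7×5.7/((5.7+5.55)(5.7+5.55)) = 40.047 kPa
Final effective stress: σ'_f = 80.9 + 40.047 = 120.95 kPa.
σ'_f = 120.95 > σ'_p = 88.1 kPa, so the stress path crosses the preconsolidation pressure — recompression up to σ'_p, then virgin compression beyond:
S_c = H/(1+e₀)·[C_r·log₁₀(σ'_p/σ'_0) + C_c·log₁₀(σ'_f/σ'_p)]
    = 4.7/1.76 × [0.029×log₁₀(88.1/80.9) + 0.16×log₁₀(120.95/88.1)]
    = 2.6705 × [0.0010738 + 0.022021] = 0.06167 m

S_c ≈ 61.7 mm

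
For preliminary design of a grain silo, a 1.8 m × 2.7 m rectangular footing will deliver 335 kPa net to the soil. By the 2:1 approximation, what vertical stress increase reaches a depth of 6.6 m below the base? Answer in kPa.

Δσ_z ≈ 20.8 kPa

By the 2:1 method the load spreads at 1 horizontal : 2 vertical, so at depth z the loaded area has grown by z in each plan dimension:
Δσ = qBL/((B+z)(L+z)) = 335×1.8×2.7/((1.8+6.6)(2.7+6.6)) = 20.841 kPa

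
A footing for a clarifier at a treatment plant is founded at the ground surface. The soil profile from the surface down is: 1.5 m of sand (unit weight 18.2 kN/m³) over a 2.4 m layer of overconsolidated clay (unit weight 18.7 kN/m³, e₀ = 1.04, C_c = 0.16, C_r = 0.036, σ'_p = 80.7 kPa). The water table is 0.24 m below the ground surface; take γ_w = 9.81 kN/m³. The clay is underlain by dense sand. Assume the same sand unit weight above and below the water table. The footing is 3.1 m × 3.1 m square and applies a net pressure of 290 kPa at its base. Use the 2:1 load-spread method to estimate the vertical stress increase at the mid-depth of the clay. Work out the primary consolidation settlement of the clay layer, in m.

S_c ≈ 0.0453 m

Mid-depth of clay below the ground surface: z = 1.5 + 2.4/2 = 2.7 m.
Total vertical stress at mid-clay: σ_v = 18.2×1.5 + 18.7×1.2 = 49.74 kPa.
Pore pressure: u = 9.81×(2.7 − 0.24) = 24.133 kPa.
Initial effective stress: σ'_0 = σ_v − u = 49.74 − 24.133 = 25.607 kPa.
Stress increase at mid-clay by the 2:1 spreading method:
Δσ = qBL/((B+z)(L+z)) = 290×3.1×3.1/((3.1+2.7)(3.1+2.7)) = 82.845 kPa
Final effective stress: σ'_f = 25.607 + 82.845 = 108.45 kPa.
σ'_f = 108.45 > σ'_p = 80.7 kPa, so the stress path crosses the preconsolidation pressure — recompression up to σ'_p, then virgin compression beyond:
S_c = H/(1+e₀)·[C_r·log₁₀(σ'_p/σ'_0) + C_c·log₁₀(σ'_f/σ'_p)]
    = 2.4/2.04 × [0.036×log₁₀(80.7/25.607) + 0.16×log₁₀(108.45/80.7)]
    = 1.1765 × [0.017947 + 0.020537] = 0.04528 m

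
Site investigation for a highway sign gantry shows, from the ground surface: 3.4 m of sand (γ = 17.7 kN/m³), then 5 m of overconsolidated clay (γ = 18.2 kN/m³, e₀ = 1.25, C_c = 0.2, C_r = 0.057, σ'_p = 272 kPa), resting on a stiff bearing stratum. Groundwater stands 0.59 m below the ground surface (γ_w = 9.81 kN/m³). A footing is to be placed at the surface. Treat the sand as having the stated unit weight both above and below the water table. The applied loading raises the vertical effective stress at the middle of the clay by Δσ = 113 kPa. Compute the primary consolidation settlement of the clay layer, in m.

Mid-depth of clay below the ground surface: z = 3.4 + 5/2 = 5.9 m.
Total vertical stress at mid-clay: σ_v = 17.7×3.4 + 18.2×2.5 = 105.68 kPa.
Pore pressure: u = 9.81×(5.9 − 0.59) = 52.091 kPa.
Initial effective stress: σ'_0 = σ_v − u = 105.68 − 52.091 = 53.589 kPa.
Final effective stress: σ'_f = 53.589 + 113 = 166.59 kPa.
σ'_f = 166.59 ≤ σ'_p = 272 kPa, so the clay remains overconsolidated and only the recompression index applies:
S_c = C_r·H/(1+e₀)·log₁₀(σ'_f/σ'_0) = 0.057×5/2.25×log₁₀(166.59/53.589)
    = 0.12667 × 0.49257 = 0.06239 m

S_c ≈ 0.0624 m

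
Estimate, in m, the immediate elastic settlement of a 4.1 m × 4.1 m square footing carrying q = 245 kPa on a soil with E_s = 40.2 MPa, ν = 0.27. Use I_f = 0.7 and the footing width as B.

S_e ≈ 0.0162 m

Immediate (elastic) settlement: S_e = q·B·(1−ν²)/E_s · I_f.
E_s = 40.2 MPa = 40200 kPa.
S_e = 245 × 4.1 × (1 − 0.27²) / 40200 × 0.7
    = 245 × 4.1 × 0.9271 / 40200 × 0.7
    = 0.01622 m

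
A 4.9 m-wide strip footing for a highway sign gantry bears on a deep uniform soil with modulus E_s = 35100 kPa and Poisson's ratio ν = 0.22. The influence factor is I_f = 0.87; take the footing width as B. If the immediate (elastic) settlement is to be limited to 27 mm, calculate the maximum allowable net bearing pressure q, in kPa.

q ≈ 234 kPa

S_e = q·B·(1−ν²)/E_s · I_f  ⇒  q = S_e·E_s / (B·(1−ν²)·I_f).
q = 0.027 × 35100 / (4.9 × 0.9516 × 0.87) = 233.6 kPa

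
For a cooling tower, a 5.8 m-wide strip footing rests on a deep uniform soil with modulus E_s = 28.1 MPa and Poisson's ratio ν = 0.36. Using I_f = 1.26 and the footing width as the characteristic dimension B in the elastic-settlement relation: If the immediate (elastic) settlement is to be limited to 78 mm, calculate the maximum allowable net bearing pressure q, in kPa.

E_s = 28.1 MPa = 28100 kPa.
S_e = q·B·(1−ν²)/E_s · I_f  ⇒  q = S_e·E_s / (B·(1−ν²)·I_f).
q = 0.078 × 28100 / (5.8 × 0.8704 × 1.26) = 344.6 kPa

q ≈ 345 kPa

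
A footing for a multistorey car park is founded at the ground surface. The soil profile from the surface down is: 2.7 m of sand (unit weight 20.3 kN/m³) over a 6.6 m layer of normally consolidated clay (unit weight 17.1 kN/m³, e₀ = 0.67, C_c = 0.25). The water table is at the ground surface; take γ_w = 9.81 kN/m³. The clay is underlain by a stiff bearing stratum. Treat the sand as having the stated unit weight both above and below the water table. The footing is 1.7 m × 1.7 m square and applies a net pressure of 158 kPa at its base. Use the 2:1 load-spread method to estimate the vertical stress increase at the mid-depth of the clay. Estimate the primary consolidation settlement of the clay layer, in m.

S_c ≈ 0.0589 m

Mid-depth of clay below the ground surface: z = 2.7 + 6.6/2 = 6 m.
Total vertical stress at mid-clay: σ_v = 20.3×2.7 + 17.1×3.3 = 111.24 kPa.
Pore pressure: u = 9.81×(6 − 0) = 58.86 kPa.
Initial effective stress: σ'_0 = σ_v − u = 111.24 − 58.86 = 52.38 kPa.
Stress increase at mid-clay by the 2:1 spreading method:
Δσ = qBL/((B+z)(L+z)) = 158×1.7×1.7/((1.7+6)(1.7+6)) = 7.7015 kPa
Final effective stress: σ'_f = σ'_0 + Δσ = 52.38 + 7.7015 = 60.082 kPa.
Normally consolidated clay, so the full stress increment lies on the virgin compression line:
S_c = C_c·H/(1+e₀)·log₁₀(σ'_f/σ'_0) = 0.25×6.6/(1+0.67)×log₁₀(60.082/52.38)
    = 0.98802 × 0.059579 = 0.05887 m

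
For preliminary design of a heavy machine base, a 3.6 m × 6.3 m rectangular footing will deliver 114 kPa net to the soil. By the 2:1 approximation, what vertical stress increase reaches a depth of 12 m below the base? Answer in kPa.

By the 2:1 method the load spreads at 1 horizontal : 2 vertical, so at depth z the loaded area has grown by z in each plan dimension:
Δσ = qBL/((B+z)(L+z)) = 114×3.6×6.3/((3.6+12)(6.3+12)) = 9.0567 kPa

Δσ_z ≈ 9.06 kPa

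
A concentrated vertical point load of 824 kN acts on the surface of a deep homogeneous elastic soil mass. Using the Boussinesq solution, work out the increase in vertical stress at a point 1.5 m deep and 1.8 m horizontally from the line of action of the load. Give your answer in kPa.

Boussinesq vertical stress below a point load on an elastic half-space:
Δσ_z = 3P/(2πz²) · [1 + (r/z)²]^(−5/2)
r/z = 1.8/1.5 = 1.2; [1+(r/z)²]^(−5/2) = 0.10753.
Δσ_z = 3×824/(2π×1.5²) × 0.10753 = 174.86 × 0.10753 = 18.8 kPa

Δσ_z ≈ 18.8 kPa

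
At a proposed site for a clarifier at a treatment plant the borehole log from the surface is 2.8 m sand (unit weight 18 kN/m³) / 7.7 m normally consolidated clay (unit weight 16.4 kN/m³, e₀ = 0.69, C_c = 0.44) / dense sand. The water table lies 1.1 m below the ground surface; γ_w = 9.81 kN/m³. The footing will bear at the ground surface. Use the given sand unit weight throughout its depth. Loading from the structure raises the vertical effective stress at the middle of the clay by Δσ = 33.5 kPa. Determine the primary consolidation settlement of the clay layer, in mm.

S_c ≈ 391 mm

Mid-depth of clay below the ground surface: z = 2.8 + 7.7/2 = 6.65 m.
Total vertical stress at mid-clay: σ_v = 18×2.8 + 16.4×3.85 = 113.54 kPa.
Pore pressure: u = 9.81×(6.65 − 1.1) = 54.446 kPa.
Initial effective stress: σ'_0 = σ_v − u = 113.54 − 54.446 = 59.094 kPa.
Final effective stress: σ'_f = σ'_0 + Δσ = 59.094 + 33.5 = 92.594 kPa.
Normally consolidated clay, so the full stress increment lies on the virgin compression line:
S_c = C_c·H/(1+e₀)·log₁₀(σ'_f/σ'_0) = 0.44×7.7/(1+0.69)×log₁₀(92.594/59.094)
    = 2.0047 × 0.19504 = 0.391 m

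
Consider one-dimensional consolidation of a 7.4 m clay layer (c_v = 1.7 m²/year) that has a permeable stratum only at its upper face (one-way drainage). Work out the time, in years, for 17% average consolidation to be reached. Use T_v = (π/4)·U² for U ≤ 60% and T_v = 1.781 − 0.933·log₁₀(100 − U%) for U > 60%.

t ≈ 0.731 years

Drainage path length: H_d = H = 7.4 m (single drainage).
U ≤ 60%: T_v = (π/4)·U² = (π/4)×0.17² = 0.022698.
t = T_v·H_d²/c_v = 0.022698×7.4²/1.7 = 0.7311 years.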